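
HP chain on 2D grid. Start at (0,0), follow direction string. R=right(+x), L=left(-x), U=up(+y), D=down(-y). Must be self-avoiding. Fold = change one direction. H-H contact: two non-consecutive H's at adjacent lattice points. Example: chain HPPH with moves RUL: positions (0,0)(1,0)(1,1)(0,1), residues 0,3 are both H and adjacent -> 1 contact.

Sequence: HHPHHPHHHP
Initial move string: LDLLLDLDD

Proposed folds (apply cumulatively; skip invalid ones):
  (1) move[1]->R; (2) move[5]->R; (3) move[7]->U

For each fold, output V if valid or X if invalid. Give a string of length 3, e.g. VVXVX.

Answer: XXX

Derivation:
Initial: LDLLLDLDD -> [(0, 0), (-1, 0), (-1, -1), (-2, -1), (-3, -1), (-4, -1), (-4, -2), (-5, -2), (-5, -3), (-5, -4)]
Fold 1: move[1]->R => LRLLLDLDD INVALID (collision), skipped
Fold 2: move[5]->R => LDLLLRLDD INVALID (collision), skipped
Fold 3: move[7]->U => LDLLLDLUD INVALID (collision), skipped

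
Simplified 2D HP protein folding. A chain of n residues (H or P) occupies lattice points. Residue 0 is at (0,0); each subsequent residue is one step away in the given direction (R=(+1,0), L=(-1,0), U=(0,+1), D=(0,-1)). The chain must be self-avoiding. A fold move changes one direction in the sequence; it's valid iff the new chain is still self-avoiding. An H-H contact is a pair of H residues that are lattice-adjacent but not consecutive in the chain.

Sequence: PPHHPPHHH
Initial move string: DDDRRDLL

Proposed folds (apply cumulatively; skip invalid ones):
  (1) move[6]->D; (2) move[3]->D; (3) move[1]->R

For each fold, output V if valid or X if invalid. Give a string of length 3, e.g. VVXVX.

Answer: VVV

Derivation:
Initial: DDDRRDLL -> [(0, 0), (0, -1), (0, -2), (0, -3), (1, -3), (2, -3), (2, -4), (1, -4), (0, -4)]
Fold 1: move[6]->D => DDDRRDDL VALID
Fold 2: move[3]->D => DDDDRDDL VALID
Fold 3: move[1]->R => DRDDRDDL VALID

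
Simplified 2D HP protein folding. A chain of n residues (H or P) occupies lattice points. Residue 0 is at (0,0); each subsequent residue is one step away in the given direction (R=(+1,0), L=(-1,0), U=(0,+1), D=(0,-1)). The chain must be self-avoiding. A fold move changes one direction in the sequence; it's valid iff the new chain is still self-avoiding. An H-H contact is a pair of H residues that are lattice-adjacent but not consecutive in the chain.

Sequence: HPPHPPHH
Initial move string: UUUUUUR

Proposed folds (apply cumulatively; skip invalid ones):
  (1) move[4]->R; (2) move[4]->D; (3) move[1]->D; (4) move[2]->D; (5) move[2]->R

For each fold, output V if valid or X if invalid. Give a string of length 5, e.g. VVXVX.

Answer: VXXXV

Derivation:
Initial: UUUUUUR -> [(0, 0), (0, 1), (0, 2), (0, 3), (0, 4), (0, 5), (0, 6), (1, 6)]
Fold 1: move[4]->R => UUUURUR VALID
Fold 2: move[4]->D => UUUUDUR INVALID (collision), skipped
Fold 3: move[1]->D => UDUURUR INVALID (collision), skipped
Fold 4: move[2]->D => UUDURUR INVALID (collision), skipped
Fold 5: move[2]->R => UURURUR VALID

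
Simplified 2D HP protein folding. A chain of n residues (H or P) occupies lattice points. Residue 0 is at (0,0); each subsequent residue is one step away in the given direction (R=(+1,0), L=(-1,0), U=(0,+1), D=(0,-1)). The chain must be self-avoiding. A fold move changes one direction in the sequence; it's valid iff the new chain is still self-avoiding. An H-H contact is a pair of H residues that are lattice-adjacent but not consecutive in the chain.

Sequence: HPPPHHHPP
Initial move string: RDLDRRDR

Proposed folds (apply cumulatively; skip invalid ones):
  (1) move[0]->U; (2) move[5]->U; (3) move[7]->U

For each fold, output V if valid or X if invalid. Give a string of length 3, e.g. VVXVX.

Initial: RDLDRRDR -> [(0, 0), (1, 0), (1, -1), (0, -1), (0, -2), (1, -2), (2, -2), (2, -3), (3, -3)]
Fold 1: move[0]->U => UDLDRRDR INVALID (collision), skipped
Fold 2: move[5]->U => RDLDRUDR INVALID (collision), skipped
Fold 3: move[7]->U => RDLDRRDU INVALID (collision), skipped

Answer: XXX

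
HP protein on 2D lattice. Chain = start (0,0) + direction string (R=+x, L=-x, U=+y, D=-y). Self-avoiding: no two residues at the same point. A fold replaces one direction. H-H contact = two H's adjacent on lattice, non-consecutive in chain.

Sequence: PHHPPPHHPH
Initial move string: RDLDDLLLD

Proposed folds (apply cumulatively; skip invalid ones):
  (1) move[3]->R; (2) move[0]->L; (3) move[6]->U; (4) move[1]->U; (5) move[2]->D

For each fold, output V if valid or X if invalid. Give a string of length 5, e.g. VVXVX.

Initial: RDLDDLLLD -> [(0, 0), (1, 0), (1, -1), (0, -1), (0, -2), (0, -3), (-1, -3), (-2, -3), (-3, -3), (-3, -4)]
Fold 1: move[3]->R => RDLRDLLLD INVALID (collision), skipped
Fold 2: move[0]->L => LDLDDLLLD VALID
Fold 3: move[6]->U => LDLDDLULD VALID
Fold 4: move[1]->U => LULDDLULD VALID
Fold 5: move[2]->D => LUDDDLULD INVALID (collision), skipped

Answer: XVVVX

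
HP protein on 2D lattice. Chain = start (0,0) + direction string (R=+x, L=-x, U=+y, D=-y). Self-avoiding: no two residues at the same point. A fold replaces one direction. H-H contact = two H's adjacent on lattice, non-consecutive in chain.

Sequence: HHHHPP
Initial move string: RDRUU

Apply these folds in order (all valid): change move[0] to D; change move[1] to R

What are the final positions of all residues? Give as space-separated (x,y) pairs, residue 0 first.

Initial moves: RDRUU
Fold: move[0]->D => DDRUU (positions: [(0, 0), (0, -1), (0, -2), (1, -2), (1, -1), (1, 0)])
Fold: move[1]->R => DRRUU (positions: [(0, 0), (0, -1), (1, -1), (2, -1), (2, 0), (2, 1)])

Answer: (0,0) (0,-1) (1,-1) (2,-1) (2,0) (2,1)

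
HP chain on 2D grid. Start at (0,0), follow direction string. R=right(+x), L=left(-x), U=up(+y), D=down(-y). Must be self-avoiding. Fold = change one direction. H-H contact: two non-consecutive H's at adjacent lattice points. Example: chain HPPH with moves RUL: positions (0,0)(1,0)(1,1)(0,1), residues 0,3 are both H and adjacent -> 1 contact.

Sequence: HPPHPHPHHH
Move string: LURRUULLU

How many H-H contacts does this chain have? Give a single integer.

Positions: [(0, 0), (-1, 0), (-1, 1), (0, 1), (1, 1), (1, 2), (1, 3), (0, 3), (-1, 3), (-1, 4)]
H-H contact: residue 0 @(0,0) - residue 3 @(0, 1)

Answer: 1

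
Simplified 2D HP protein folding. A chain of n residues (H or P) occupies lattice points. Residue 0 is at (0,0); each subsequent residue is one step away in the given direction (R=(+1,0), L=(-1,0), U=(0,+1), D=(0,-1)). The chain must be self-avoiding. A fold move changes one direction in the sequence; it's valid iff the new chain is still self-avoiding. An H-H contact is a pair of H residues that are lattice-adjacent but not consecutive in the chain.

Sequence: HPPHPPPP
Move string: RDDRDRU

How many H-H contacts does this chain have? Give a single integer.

Positions: [(0, 0), (1, 0), (1, -1), (1, -2), (2, -2), (2, -3), (3, -3), (3, -2)]
No H-H contacts found.

Answer: 0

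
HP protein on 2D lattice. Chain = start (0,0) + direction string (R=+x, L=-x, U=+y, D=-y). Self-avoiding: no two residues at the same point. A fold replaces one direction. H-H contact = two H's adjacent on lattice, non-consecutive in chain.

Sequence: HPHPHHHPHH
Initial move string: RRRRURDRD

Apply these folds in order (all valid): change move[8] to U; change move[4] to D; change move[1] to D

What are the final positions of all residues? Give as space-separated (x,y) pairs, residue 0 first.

Answer: (0,0) (1,0) (1,-1) (2,-1) (3,-1) (3,-2) (4,-2) (4,-3) (5,-3) (5,-2)

Derivation:
Initial moves: RRRRURDRD
Fold: move[8]->U => RRRRURDRU (positions: [(0, 0), (1, 0), (2, 0), (3, 0), (4, 0), (4, 1), (5, 1), (5, 0), (6, 0), (6, 1)])
Fold: move[4]->D => RRRRDRDRU (positions: [(0, 0), (1, 0), (2, 0), (3, 0), (4, 0), (4, -1), (5, -1), (5, -2), (6, -2), (6, -1)])
Fold: move[1]->D => RDRRDRDRU (positions: [(0, 0), (1, 0), (1, -1), (2, -1), (3, -1), (3, -2), (4, -2), (4, -3), (5, -3), (5, -2)])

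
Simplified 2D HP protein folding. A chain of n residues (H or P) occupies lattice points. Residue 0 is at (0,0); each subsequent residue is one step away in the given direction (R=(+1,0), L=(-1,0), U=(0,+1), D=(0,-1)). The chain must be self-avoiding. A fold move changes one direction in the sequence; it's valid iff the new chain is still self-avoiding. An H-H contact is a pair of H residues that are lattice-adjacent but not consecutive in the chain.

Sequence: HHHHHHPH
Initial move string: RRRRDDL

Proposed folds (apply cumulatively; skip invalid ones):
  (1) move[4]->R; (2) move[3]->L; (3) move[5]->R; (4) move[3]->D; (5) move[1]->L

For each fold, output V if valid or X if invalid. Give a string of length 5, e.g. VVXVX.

Initial: RRRRDDL -> [(0, 0), (1, 0), (2, 0), (3, 0), (4, 0), (4, -1), (4, -2), (3, -2)]
Fold 1: move[4]->R => RRRRRDL VALID
Fold 2: move[3]->L => RRRLRDL INVALID (collision), skipped
Fold 3: move[5]->R => RRRRRRL INVALID (collision), skipped
Fold 4: move[3]->D => RRRDRDL VALID
Fold 5: move[1]->L => RLRDRDL INVALID (collision), skipped

Answer: VXXVX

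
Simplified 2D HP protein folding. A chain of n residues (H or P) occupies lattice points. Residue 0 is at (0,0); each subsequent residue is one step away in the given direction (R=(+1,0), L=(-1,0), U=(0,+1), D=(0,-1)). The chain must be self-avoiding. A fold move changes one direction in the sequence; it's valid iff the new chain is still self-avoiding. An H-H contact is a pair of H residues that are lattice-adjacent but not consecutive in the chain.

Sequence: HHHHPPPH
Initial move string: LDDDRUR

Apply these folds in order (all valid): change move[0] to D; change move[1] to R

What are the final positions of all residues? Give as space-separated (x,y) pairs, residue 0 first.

Answer: (0,0) (0,-1) (1,-1) (1,-2) (1,-3) (2,-3) (2,-2) (3,-2)

Derivation:
Initial moves: LDDDRUR
Fold: move[0]->D => DDDDRUR (positions: [(0, 0), (0, -1), (0, -2), (0, -3), (0, -4), (1, -4), (1, -3), (2, -3)])
Fold: move[1]->R => DRDDRUR (positions: [(0, 0), (0, -1), (1, -1), (1, -2), (1, -3), (2, -3), (2, -2), (3, -2)])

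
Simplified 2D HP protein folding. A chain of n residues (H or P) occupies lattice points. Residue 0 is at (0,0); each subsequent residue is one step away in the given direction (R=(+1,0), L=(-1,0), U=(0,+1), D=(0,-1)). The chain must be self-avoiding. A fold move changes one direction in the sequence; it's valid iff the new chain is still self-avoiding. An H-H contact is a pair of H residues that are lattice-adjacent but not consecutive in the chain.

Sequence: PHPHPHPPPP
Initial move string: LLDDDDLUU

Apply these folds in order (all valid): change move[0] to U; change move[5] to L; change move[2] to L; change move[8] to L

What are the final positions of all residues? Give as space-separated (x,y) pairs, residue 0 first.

Initial moves: LLDDDDLUU
Fold: move[0]->U => ULDDDDLUU (positions: [(0, 0), (0, 1), (-1, 1), (-1, 0), (-1, -1), (-1, -2), (-1, -3), (-2, -3), (-2, -2), (-2, -1)])
Fold: move[5]->L => ULDDDLLUU (positions: [(0, 0), (0, 1), (-1, 1), (-1, 0), (-1, -1), (-1, -2), (-2, -2), (-3, -2), (-3, -1), (-3, 0)])
Fold: move[2]->L => ULLDDLLUU (positions: [(0, 0), (0, 1), (-1, 1), (-2, 1), (-2, 0), (-2, -1), (-3, -1), (-4, -1), (-4, 0), (-4, 1)])
Fold: move[8]->L => ULLDDLLUL (positions: [(0, 0), (0, 1), (-1, 1), (-2, 1), (-2, 0), (-2, -1), (-3, -1), (-4, -1), (-4, 0), (-5, 0)])

Answer: (0,0) (0,1) (-1,1) (-2,1) (-2,0) (-2,-1) (-3,-1) (-4,-1) (-4,0) (-5,0)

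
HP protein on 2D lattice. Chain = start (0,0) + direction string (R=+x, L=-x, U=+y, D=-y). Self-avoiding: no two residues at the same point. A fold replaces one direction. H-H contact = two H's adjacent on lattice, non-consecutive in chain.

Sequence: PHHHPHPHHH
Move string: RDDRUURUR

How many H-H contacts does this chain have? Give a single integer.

Answer: 1

Derivation:
Positions: [(0, 0), (1, 0), (1, -1), (1, -2), (2, -2), (2, -1), (2, 0), (3, 0), (3, 1), (4, 1)]
H-H contact: residue 2 @(1,-1) - residue 5 @(2, -1)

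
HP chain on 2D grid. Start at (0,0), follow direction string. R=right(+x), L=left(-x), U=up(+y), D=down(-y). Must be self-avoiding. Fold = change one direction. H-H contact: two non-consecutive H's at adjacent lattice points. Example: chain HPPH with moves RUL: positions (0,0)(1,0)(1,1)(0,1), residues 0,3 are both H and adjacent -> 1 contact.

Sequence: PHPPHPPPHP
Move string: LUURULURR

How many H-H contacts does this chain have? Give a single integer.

Positions: [(0, 0), (-1, 0), (-1, 1), (-1, 2), (0, 2), (0, 3), (-1, 3), (-1, 4), (0, 4), (1, 4)]
No H-H contacts found.

Answer: 0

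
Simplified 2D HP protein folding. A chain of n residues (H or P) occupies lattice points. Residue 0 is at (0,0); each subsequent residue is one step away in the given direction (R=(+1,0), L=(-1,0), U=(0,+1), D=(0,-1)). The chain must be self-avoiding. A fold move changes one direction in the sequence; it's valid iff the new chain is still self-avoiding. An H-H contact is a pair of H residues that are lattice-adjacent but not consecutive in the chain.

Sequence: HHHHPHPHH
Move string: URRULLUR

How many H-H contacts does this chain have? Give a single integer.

Answer: 2

Derivation:
Positions: [(0, 0), (0, 1), (1, 1), (2, 1), (2, 2), (1, 2), (0, 2), (0, 3), (1, 3)]
H-H contact: residue 2 @(1,1) - residue 5 @(1, 2)
H-H contact: residue 5 @(1,2) - residue 8 @(1, 3)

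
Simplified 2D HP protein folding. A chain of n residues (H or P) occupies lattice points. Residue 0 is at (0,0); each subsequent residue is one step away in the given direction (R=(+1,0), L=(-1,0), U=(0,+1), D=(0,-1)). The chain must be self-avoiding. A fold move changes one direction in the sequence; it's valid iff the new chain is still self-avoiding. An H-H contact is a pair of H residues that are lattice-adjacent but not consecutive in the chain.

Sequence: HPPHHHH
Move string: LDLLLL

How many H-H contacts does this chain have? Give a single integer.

Answer: 0

Derivation:
Positions: [(0, 0), (-1, 0), (-1, -1), (-2, -1), (-3, -1), (-4, -1), (-5, -1)]
No H-H contacts found.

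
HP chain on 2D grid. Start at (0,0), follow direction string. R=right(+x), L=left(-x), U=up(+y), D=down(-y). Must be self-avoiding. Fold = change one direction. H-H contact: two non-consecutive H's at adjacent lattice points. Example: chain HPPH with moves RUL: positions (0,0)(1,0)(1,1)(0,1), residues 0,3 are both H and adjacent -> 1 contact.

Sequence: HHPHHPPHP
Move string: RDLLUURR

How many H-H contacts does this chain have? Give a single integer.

Positions: [(0, 0), (1, 0), (1, -1), (0, -1), (-1, -1), (-1, 0), (-1, 1), (0, 1), (1, 1)]
H-H contact: residue 0 @(0,0) - residue 7 @(0, 1)
H-H contact: residue 0 @(0,0) - residue 3 @(0, -1)

Answer: 2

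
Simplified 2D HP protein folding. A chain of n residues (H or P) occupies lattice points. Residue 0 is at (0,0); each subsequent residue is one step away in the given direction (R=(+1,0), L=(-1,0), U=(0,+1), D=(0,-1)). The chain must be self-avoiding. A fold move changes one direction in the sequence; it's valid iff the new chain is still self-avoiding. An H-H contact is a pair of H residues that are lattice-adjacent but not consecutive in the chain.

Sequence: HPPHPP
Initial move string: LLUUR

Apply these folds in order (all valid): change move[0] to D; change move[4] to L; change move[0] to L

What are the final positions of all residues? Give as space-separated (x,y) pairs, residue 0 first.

Answer: (0,0) (-1,0) (-2,0) (-2,1) (-2,2) (-3,2)

Derivation:
Initial moves: LLUUR
Fold: move[0]->D => DLUUR (positions: [(0, 0), (0, -1), (-1, -1), (-1, 0), (-1, 1), (0, 1)])
Fold: move[4]->L => DLUUL (positions: [(0, 0), (0, -1), (-1, -1), (-1, 0), (-1, 1), (-2, 1)])
Fold: move[0]->L => LLUUL (positions: [(0, 0), (-1, 0), (-2, 0), (-2, 1), (-2, 2), (-3, 2)])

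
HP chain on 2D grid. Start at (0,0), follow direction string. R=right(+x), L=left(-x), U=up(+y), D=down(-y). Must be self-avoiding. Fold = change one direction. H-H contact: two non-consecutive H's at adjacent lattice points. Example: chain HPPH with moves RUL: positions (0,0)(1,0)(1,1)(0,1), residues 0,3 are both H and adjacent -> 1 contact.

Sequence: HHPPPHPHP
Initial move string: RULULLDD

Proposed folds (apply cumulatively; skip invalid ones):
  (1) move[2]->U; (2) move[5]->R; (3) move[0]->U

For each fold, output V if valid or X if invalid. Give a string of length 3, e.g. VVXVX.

Initial: RULULLDD -> [(0, 0), (1, 0), (1, 1), (0, 1), (0, 2), (-1, 2), (-2, 2), (-2, 1), (-2, 0)]
Fold 1: move[2]->U => RUUULLDD VALID
Fold 2: move[5]->R => RUUULRDD INVALID (collision), skipped
Fold 3: move[0]->U => UUUULLDD VALID

Answer: VXV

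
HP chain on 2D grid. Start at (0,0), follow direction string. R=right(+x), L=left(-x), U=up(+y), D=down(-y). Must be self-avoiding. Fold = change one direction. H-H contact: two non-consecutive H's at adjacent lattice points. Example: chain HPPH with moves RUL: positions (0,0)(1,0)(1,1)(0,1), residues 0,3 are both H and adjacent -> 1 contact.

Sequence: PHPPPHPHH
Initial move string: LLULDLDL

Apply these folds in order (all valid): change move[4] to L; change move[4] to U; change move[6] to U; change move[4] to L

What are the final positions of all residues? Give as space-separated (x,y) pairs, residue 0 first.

Answer: (0,0) (-1,0) (-2,0) (-2,1) (-3,1) (-4,1) (-5,1) (-5,2) (-6,2)

Derivation:
Initial moves: LLULDLDL
Fold: move[4]->L => LLULLLDL (positions: [(0, 0), (-1, 0), (-2, 0), (-2, 1), (-3, 1), (-4, 1), (-5, 1), (-5, 0), (-6, 0)])
Fold: move[4]->U => LLULULDL (positions: [(0, 0), (-1, 0), (-2, 0), (-2, 1), (-3, 1), (-3, 2), (-4, 2), (-4, 1), (-5, 1)])
Fold: move[6]->U => LLULULUL (positions: [(0, 0), (-1, 0), (-2, 0), (-2, 1), (-3, 1), (-3, 2), (-4, 2), (-4, 3), (-5, 3)])
Fold: move[4]->L => LLULLLUL (positions: [(0, 0), (-1, 0), (-2, 0), (-2, 1), (-3, 1), (-4, 1), (-5, 1), (-5, 2), (-6, 2)])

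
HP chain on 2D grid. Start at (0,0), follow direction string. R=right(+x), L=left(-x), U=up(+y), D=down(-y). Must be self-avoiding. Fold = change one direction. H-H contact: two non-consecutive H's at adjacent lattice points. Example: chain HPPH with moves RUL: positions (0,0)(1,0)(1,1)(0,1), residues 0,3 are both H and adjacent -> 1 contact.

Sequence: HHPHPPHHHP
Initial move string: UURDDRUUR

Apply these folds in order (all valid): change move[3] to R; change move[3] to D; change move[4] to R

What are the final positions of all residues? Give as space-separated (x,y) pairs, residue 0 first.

Initial moves: UURDDRUUR
Fold: move[3]->R => UURRDRUUR (positions: [(0, 0), (0, 1), (0, 2), (1, 2), (2, 2), (2, 1), (3, 1), (3, 2), (3, 3), (4, 3)])
Fold: move[3]->D => UURDDRUUR (positions: [(0, 0), (0, 1), (0, 2), (1, 2), (1, 1), (1, 0), (2, 0), (2, 1), (2, 2), (3, 2)])
Fold: move[4]->R => UURDRRUUR (positions: [(0, 0), (0, 1), (0, 2), (1, 2), (1, 1), (2, 1), (3, 1), (3, 2), (3, 3), (4, 3)])

Answer: (0,0) (0,1) (0,2) (1,2) (1,1) (2,1) (3,1) (3,2) (3,3) (4,3)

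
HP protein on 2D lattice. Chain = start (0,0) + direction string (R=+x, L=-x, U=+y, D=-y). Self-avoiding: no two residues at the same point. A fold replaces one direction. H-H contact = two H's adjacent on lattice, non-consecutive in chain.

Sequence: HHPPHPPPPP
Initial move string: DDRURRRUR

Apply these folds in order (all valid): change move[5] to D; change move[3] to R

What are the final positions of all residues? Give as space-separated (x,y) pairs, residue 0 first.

Initial moves: DDRURRRUR
Fold: move[5]->D => DDRURDRUR (positions: [(0, 0), (0, -1), (0, -2), (1, -2), (1, -1), (2, -1), (2, -2), (3, -2), (3, -1), (4, -1)])
Fold: move[3]->R => DDRRRDRUR (positions: [(0, 0), (0, -1), (0, -2), (1, -2), (2, -2), (3, -2), (3, -3), (4, -3), (4, -2), (5, -2)])

Answer: (0,0) (0,-1) (0,-2) (1,-2) (2,-2) (3,-2) (3,-3) (4,-3) (4,-2) (5,-2)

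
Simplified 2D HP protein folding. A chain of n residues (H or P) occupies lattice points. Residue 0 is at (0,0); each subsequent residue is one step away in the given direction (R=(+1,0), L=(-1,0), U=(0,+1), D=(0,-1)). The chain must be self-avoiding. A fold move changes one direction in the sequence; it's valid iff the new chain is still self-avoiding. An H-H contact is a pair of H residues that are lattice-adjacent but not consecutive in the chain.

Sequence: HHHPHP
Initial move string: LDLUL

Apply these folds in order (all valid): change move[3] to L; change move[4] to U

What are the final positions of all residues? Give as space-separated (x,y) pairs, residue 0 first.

Initial moves: LDLUL
Fold: move[3]->L => LDLLL (positions: [(0, 0), (-1, 0), (-1, -1), (-2, -1), (-3, -1), (-4, -1)])
Fold: move[4]->U => LDLLU (positions: [(0, 0), (-1, 0), (-1, -1), (-2, -1), (-3, -1), (-3, 0)])

Answer: (0,0) (-1,0) (-1,-1) (-2,-1) (-3,-1) (-3,0)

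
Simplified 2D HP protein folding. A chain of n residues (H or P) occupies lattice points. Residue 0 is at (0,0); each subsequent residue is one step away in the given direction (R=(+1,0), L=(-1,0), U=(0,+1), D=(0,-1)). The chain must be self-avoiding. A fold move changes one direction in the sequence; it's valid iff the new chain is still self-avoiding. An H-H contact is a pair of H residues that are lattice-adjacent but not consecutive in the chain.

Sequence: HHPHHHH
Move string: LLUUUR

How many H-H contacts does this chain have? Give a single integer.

Positions: [(0, 0), (-1, 0), (-2, 0), (-2, 1), (-2, 2), (-2, 3), (-1, 3)]
No H-H contacts found.

Answer: 0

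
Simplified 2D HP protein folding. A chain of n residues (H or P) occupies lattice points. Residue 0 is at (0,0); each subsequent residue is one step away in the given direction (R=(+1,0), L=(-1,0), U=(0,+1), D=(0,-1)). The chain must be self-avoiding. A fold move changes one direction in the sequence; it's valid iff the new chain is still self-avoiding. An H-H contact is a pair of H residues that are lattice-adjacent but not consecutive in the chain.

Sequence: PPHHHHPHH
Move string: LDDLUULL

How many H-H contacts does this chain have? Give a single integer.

Answer: 1

Derivation:
Positions: [(0, 0), (-1, 0), (-1, -1), (-1, -2), (-2, -2), (-2, -1), (-2, 0), (-3, 0), (-4, 0)]
H-H contact: residue 2 @(-1,-1) - residue 5 @(-2, -1)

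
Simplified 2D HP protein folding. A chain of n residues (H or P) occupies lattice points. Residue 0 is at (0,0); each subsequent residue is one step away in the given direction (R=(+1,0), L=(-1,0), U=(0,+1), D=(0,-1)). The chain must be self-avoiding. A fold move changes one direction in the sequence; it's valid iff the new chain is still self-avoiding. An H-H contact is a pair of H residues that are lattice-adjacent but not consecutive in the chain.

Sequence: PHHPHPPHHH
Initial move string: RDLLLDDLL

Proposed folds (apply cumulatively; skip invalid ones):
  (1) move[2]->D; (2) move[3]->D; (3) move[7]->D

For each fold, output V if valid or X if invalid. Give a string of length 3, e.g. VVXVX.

Answer: VVV

Derivation:
Initial: RDLLLDDLL -> [(0, 0), (1, 0), (1, -1), (0, -1), (-1, -1), (-2, -1), (-2, -2), (-2, -3), (-3, -3), (-4, -3)]
Fold 1: move[2]->D => RDDLLDDLL VALID
Fold 2: move[3]->D => RDDDLDDLL VALID
Fold 3: move[7]->D => RDDDLDDDL VALID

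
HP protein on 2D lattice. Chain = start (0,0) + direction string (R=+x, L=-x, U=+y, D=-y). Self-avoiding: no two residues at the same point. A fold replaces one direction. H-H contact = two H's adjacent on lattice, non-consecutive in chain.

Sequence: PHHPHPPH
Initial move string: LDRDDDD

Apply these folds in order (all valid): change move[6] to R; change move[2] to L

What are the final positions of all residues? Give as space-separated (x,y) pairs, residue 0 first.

Initial moves: LDRDDDD
Fold: move[6]->R => LDRDDDR (positions: [(0, 0), (-1, 0), (-1, -1), (0, -1), (0, -2), (0, -3), (0, -4), (1, -4)])
Fold: move[2]->L => LDLDDDR (positions: [(0, 0), (-1, 0), (-1, -1), (-2, -1), (-2, -2), (-2, -3), (-2, -4), (-1, -4)])

Answer: (0,0) (-1,0) (-1,-1) (-2,-1) (-2,-2) (-2,-3) (-2,-4) (-1,-4)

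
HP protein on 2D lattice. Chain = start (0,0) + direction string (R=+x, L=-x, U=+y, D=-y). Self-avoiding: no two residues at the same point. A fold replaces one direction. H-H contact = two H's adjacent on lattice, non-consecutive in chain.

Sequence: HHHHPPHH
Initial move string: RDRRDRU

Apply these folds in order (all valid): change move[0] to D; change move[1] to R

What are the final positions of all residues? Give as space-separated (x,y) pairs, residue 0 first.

Answer: (0,0) (0,-1) (1,-1) (2,-1) (3,-1) (3,-2) (4,-2) (4,-1)

Derivation:
Initial moves: RDRRDRU
Fold: move[0]->D => DDRRDRU (positions: [(0, 0), (0, -1), (0, -2), (1, -2), (2, -2), (2, -3), (3, -3), (3, -2)])
Fold: move[1]->R => DRRRDRU (positions: [(0, 0), (0, -1), (1, -1), (2, -1), (3, -1), (3, -2), (4, -2), (4, -1)])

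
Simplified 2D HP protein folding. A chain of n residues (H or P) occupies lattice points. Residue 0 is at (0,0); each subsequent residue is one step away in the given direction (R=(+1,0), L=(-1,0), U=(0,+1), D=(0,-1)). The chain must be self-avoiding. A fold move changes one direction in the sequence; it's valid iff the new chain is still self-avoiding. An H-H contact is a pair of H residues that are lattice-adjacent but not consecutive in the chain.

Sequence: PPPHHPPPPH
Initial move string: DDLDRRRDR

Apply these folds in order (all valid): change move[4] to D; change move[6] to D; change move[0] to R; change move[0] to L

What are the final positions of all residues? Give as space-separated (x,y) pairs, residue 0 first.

Initial moves: DDLDRRRDR
Fold: move[4]->D => DDLDDRRDR (positions: [(0, 0), (0, -1), (0, -2), (-1, -2), (-1, -3), (-1, -4), (0, -4), (1, -4), (1, -5), (2, -5)])
Fold: move[6]->D => DDLDDRDDR (positions: [(0, 0), (0, -1), (0, -2), (-1, -2), (-1, -3), (-1, -4), (0, -4), (0, -5), (0, -6), (1, -6)])
Fold: move[0]->R => RDLDDRDDR (positions: [(0, 0), (1, 0), (1, -1), (0, -1), (0, -2), (0, -3), (1, -3), (1, -4), (1, -5), (2, -5)])
Fold: move[0]->L => LDLDDRDDR (positions: [(0, 0), (-1, 0), (-1, -1), (-2, -1), (-2, -2), (-2, -3), (-1, -3), (-1, -4), (-1, -5), (0, -5)])

Answer: (0,0) (-1,0) (-1,-1) (-2,-1) (-2,-2) (-2,-3) (-1,-3) (-1,-4) (-1,-5) (0,-5)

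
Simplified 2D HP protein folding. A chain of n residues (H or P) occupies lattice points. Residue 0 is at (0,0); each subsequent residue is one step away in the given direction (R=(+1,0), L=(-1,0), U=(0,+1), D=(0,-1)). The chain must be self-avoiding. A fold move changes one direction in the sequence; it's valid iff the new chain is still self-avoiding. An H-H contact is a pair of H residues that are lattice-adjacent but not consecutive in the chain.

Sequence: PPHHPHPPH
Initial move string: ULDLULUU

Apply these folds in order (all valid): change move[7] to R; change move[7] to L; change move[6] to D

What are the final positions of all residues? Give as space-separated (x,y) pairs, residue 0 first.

Answer: (0,0) (0,1) (-1,1) (-1,0) (-2,0) (-2,1) (-3,1) (-3,0) (-4,0)

Derivation:
Initial moves: ULDLULUU
Fold: move[7]->R => ULDLULUR (positions: [(0, 0), (0, 1), (-1, 1), (-1, 0), (-2, 0), (-2, 1), (-3, 1), (-3, 2), (-2, 2)])
Fold: move[7]->L => ULDLULUL (positions: [(0, 0), (0, 1), (-1, 1), (-1, 0), (-2, 0), (-2, 1), (-3, 1), (-3, 2), (-4, 2)])
Fold: move[6]->D => ULDLULDL (positions: [(0, 0), (0, 1), (-1, 1), (-1, 0), (-2, 0), (-2, 1), (-3, 1), (-3, 0), (-4, 0)])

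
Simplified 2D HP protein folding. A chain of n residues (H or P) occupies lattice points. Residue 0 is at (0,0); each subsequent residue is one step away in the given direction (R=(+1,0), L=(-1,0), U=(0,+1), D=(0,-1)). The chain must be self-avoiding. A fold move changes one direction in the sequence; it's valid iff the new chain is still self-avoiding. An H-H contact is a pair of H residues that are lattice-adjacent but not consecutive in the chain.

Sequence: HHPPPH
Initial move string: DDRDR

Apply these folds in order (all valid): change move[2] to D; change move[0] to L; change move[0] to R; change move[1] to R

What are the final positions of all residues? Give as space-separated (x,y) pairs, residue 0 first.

Answer: (0,0) (1,0) (2,0) (2,-1) (2,-2) (3,-2)

Derivation:
Initial moves: DDRDR
Fold: move[2]->D => DDDDR (positions: [(0, 0), (0, -1), (0, -2), (0, -3), (0, -4), (1, -4)])
Fold: move[0]->L => LDDDR (positions: [(0, 0), (-1, 0), (-1, -1), (-1, -2), (-1, -3), (0, -3)])
Fold: move[0]->R => RDDDR (positions: [(0, 0), (1, 0), (1, -1), (1, -2), (1, -3), (2, -3)])
Fold: move[1]->R => RRDDR (positions: [(0, 0), (1, 0), (2, 0), (2, -1), (2, -2), (3, -2)])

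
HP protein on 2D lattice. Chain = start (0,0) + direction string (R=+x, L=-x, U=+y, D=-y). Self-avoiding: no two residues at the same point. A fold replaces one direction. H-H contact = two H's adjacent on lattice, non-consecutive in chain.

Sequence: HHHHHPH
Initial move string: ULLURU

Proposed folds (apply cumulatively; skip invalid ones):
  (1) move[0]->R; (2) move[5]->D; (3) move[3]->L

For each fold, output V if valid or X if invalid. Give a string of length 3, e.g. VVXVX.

Initial: ULLURU -> [(0, 0), (0, 1), (-1, 1), (-2, 1), (-2, 2), (-1, 2), (-1, 3)]
Fold 1: move[0]->R => RLLURU INVALID (collision), skipped
Fold 2: move[5]->D => ULLURD INVALID (collision), skipped
Fold 3: move[3]->L => ULLLRU INVALID (collision), skipped

Answer: XXX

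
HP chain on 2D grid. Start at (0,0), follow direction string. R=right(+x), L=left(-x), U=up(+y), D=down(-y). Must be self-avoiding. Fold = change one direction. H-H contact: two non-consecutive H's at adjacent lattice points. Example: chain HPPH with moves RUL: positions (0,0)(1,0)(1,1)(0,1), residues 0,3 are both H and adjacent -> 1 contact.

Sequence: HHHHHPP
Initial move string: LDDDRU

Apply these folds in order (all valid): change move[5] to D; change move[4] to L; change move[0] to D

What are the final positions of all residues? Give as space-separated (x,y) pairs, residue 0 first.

Initial moves: LDDDRU
Fold: move[5]->D => LDDDRD (positions: [(0, 0), (-1, 0), (-1, -1), (-1, -2), (-1, -3), (0, -3), (0, -4)])
Fold: move[4]->L => LDDDLD (positions: [(0, 0), (-1, 0), (-1, -1), (-1, -2), (-1, -3), (-2, -3), (-2, -4)])
Fold: move[0]->D => DDDDLD (positions: [(0, 0), (0, -1), (0, -2), (0, -3), (0, -4), (-1, -4), (-1, -5)])

Answer: (0,0) (0,-1) (0,-2) (0,-3) (0,-4) (-1,-4) (-1,-5)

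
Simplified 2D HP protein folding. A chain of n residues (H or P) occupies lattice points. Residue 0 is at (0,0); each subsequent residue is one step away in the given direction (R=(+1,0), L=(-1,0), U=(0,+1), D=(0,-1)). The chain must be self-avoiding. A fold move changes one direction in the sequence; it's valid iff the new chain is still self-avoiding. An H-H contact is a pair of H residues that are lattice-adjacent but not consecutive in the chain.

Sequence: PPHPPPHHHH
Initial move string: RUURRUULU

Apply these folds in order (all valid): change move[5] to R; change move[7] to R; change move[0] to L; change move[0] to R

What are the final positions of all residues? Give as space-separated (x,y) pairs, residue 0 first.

Initial moves: RUURRUULU
Fold: move[5]->R => RUURRRULU (positions: [(0, 0), (1, 0), (1, 1), (1, 2), (2, 2), (3, 2), (4, 2), (4, 3), (3, 3), (3, 4)])
Fold: move[7]->R => RUURRRURU (positions: [(0, 0), (1, 0), (1, 1), (1, 2), (2, 2), (3, 2), (4, 2), (4, 3), (5, 3), (5, 4)])
Fold: move[0]->L => LUURRRURU (positions: [(0, 0), (-1, 0), (-1, 1), (-1, 2), (0, 2), (1, 2), (2, 2), (2, 3), (3, 3), (3, 4)])
Fold: move[0]->R => RUURRRURU (positions: [(0, 0), (1, 0), (1, 1), (1, 2), (2, 2), (3, 2), (4, 2), (4, 3), (5, 3), (5, 4)])

Answer: (0,0) (1,0) (1,1) (1,2) (2,2) (3,2) (4,2) (4,3) (5,3) (5,4)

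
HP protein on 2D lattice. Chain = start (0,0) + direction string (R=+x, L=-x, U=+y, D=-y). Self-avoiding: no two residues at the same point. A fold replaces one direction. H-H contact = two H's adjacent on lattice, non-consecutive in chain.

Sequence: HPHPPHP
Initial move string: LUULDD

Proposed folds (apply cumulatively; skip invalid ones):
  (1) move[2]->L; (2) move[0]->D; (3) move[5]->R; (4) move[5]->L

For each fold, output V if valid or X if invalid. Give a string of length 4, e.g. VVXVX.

Answer: VXVV

Derivation:
Initial: LUULDD -> [(0, 0), (-1, 0), (-1, 1), (-1, 2), (-2, 2), (-2, 1), (-2, 0)]
Fold 1: move[2]->L => LULLDD VALID
Fold 2: move[0]->D => DULLDD INVALID (collision), skipped
Fold 3: move[5]->R => LULLDR VALID
Fold 4: move[5]->L => LULLDL VALID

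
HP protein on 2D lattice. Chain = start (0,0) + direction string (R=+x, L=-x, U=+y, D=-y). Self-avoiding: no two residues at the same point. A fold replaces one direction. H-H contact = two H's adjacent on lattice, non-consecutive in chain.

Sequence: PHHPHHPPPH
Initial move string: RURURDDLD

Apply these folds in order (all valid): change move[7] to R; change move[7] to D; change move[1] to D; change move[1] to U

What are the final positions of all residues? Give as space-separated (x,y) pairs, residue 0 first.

Answer: (0,0) (1,0) (1,1) (2,1) (2,2) (3,2) (3,1) (3,0) (3,-1) (3,-2)

Derivation:
Initial moves: RURURDDLD
Fold: move[7]->R => RURURDDRD (positions: [(0, 0), (1, 0), (1, 1), (2, 1), (2, 2), (3, 2), (3, 1), (3, 0), (4, 0), (4, -1)])
Fold: move[7]->D => RURURDDDD (positions: [(0, 0), (1, 0), (1, 1), (2, 1), (2, 2), (3, 2), (3, 1), (3, 0), (3, -1), (3, -2)])
Fold: move[1]->D => RDRURDDDD (positions: [(0, 0), (1, 0), (1, -1), (2, -1), (2, 0), (3, 0), (3, -1), (3, -2), (3, -3), (3, -4)])
Fold: move[1]->U => RURURDDDD (positions: [(0, 0), (1, 0), (1, 1), (2, 1), (2, 2), (3, 2), (3, 1), (3, 0), (3, -1), (3, -2)])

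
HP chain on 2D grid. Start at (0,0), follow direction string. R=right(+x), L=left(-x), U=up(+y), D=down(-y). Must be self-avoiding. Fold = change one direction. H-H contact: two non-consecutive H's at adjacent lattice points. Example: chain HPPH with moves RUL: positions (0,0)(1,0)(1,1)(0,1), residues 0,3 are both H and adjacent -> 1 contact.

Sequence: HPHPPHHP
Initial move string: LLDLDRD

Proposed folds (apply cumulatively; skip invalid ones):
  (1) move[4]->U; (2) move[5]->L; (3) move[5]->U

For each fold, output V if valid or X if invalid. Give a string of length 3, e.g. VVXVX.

Initial: LLDLDRD -> [(0, 0), (-1, 0), (-2, 0), (-2, -1), (-3, -1), (-3, -2), (-2, -2), (-2, -3)]
Fold 1: move[4]->U => LLDLURD INVALID (collision), skipped
Fold 2: move[5]->L => LLDLDLD VALID
Fold 3: move[5]->U => LLDLDUD INVALID (collision), skipped

Answer: XVX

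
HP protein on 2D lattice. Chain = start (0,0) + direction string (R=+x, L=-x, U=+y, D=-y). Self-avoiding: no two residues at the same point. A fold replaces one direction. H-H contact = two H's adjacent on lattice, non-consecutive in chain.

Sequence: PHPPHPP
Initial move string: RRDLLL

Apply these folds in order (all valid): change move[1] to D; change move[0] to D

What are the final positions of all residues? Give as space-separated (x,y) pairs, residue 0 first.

Answer: (0,0) (0,-1) (0,-2) (0,-3) (-1,-3) (-2,-3) (-3,-3)

Derivation:
Initial moves: RRDLLL
Fold: move[1]->D => RDDLLL (positions: [(0, 0), (1, 0), (1, -1), (1, -2), (0, -2), (-1, -2), (-2, -2)])
Fold: move[0]->D => DDDLLL (positions: [(0, 0), (0, -1), (0, -2), (0, -3), (-1, -3), (-2, -3), (-3, -3)])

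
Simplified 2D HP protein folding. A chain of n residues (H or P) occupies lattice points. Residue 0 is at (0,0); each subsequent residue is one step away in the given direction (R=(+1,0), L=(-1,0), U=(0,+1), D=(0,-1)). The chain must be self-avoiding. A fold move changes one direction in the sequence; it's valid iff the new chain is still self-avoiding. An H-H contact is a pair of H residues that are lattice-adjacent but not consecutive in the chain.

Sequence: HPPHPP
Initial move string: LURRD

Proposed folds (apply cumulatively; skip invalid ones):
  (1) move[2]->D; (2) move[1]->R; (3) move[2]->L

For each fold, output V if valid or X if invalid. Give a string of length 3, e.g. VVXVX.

Answer: XXX

Derivation:
Initial: LURRD -> [(0, 0), (-1, 0), (-1, 1), (0, 1), (1, 1), (1, 0)]
Fold 1: move[2]->D => LUDRD INVALID (collision), skipped
Fold 2: move[1]->R => LRRRD INVALID (collision), skipped
Fold 3: move[2]->L => LULRD INVALID (collision), skipped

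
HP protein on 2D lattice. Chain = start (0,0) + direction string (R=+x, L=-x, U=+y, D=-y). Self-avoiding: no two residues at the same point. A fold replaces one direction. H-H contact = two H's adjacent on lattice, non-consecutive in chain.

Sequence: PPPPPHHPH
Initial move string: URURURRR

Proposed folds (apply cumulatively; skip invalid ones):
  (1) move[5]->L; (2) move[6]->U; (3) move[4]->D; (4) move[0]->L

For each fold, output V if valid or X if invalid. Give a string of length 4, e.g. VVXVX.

Initial: URURURRR -> [(0, 0), (0, 1), (1, 1), (1, 2), (2, 2), (2, 3), (3, 3), (4, 3), (5, 3)]
Fold 1: move[5]->L => URURULRR INVALID (collision), skipped
Fold 2: move[6]->U => URURURUR VALID
Fold 3: move[4]->D => URURDRUR VALID
Fold 4: move[0]->L => LRURDRUR INVALID (collision), skipped

Answer: XVVX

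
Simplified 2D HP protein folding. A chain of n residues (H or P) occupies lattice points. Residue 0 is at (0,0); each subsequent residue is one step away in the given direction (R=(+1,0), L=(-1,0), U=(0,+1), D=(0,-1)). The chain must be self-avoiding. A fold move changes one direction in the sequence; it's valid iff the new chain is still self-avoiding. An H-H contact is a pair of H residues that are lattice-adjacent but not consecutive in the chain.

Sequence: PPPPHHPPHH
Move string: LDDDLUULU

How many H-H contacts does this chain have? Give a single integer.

Positions: [(0, 0), (-1, 0), (-1, -1), (-1, -2), (-1, -3), (-2, -3), (-2, -2), (-2, -1), (-3, -1), (-3, 0)]
No H-H contacts found.

Answer: 0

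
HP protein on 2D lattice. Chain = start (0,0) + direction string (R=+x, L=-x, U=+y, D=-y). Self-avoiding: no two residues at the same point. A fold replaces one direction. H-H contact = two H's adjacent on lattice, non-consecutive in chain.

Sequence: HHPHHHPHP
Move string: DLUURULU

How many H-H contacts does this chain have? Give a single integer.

Answer: 3

Derivation:
Positions: [(0, 0), (0, -1), (-1, -1), (-1, 0), (-1, 1), (0, 1), (0, 2), (-1, 2), (-1, 3)]
H-H contact: residue 0 @(0,0) - residue 3 @(-1, 0)
H-H contact: residue 0 @(0,0) - residue 5 @(0, 1)
H-H contact: residue 4 @(-1,1) - residue 7 @(-1, 2)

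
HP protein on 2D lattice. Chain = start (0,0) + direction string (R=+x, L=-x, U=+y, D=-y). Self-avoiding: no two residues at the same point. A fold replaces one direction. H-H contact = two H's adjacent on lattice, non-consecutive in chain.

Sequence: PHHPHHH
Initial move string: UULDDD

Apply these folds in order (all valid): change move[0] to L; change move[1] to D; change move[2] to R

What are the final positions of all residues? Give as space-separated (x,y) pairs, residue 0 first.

Answer: (0,0) (-1,0) (-1,-1) (0,-1) (0,-2) (0,-3) (0,-4)

Derivation:
Initial moves: UULDDD
Fold: move[0]->L => LULDDD (positions: [(0, 0), (-1, 0), (-1, 1), (-2, 1), (-2, 0), (-2, -1), (-2, -2)])
Fold: move[1]->D => LDLDDD (positions: [(0, 0), (-1, 0), (-1, -1), (-2, -1), (-2, -2), (-2, -3), (-2, -4)])
Fold: move[2]->R => LDRDDD (positions: [(0, 0), (-1, 0), (-1, -1), (0, -1), (0, -2), (0, -3), (0, -4)])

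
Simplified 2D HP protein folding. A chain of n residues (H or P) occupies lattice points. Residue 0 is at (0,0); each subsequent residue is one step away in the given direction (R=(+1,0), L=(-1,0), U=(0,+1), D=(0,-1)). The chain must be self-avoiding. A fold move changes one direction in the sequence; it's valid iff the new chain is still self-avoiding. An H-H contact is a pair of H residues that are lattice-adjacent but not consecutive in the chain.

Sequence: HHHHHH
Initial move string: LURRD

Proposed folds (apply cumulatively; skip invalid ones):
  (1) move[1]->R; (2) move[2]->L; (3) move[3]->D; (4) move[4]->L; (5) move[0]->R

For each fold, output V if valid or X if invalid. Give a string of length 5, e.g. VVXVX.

Answer: XXXXV

Derivation:
Initial: LURRD -> [(0, 0), (-1, 0), (-1, 1), (0, 1), (1, 1), (1, 0)]
Fold 1: move[1]->R => LRRRD INVALID (collision), skipped
Fold 2: move[2]->L => LULRD INVALID (collision), skipped
Fold 3: move[3]->D => LURDD INVALID (collision), skipped
Fold 4: move[4]->L => LURRL INVALID (collision), skipped
Fold 5: move[0]->R => RURRD VALID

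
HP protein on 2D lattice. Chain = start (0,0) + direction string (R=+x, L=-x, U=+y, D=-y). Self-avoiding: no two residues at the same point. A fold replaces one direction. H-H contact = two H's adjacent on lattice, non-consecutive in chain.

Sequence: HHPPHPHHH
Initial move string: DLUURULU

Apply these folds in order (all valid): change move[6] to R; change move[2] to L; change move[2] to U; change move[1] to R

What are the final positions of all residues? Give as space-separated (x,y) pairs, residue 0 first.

Answer: (0,0) (0,-1) (1,-1) (1,0) (1,1) (2,1) (2,2) (3,2) (3,3)

Derivation:
Initial moves: DLUURULU
Fold: move[6]->R => DLUURURU (positions: [(0, 0), (0, -1), (-1, -1), (-1, 0), (-1, 1), (0, 1), (0, 2), (1, 2), (1, 3)])
Fold: move[2]->L => DLLURURU (positions: [(0, 0), (0, -1), (-1, -1), (-2, -1), (-2, 0), (-1, 0), (-1, 1), (0, 1), (0, 2)])
Fold: move[2]->U => DLUURURU (positions: [(0, 0), (0, -1), (-1, -1), (-1, 0), (-1, 1), (0, 1), (0, 2), (1, 2), (1, 3)])
Fold: move[1]->R => DRUURURU (positions: [(0, 0), (0, -1), (1, -1), (1, 0), (1, 1), (2, 1), (2, 2), (3, 2), (3, 3)])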